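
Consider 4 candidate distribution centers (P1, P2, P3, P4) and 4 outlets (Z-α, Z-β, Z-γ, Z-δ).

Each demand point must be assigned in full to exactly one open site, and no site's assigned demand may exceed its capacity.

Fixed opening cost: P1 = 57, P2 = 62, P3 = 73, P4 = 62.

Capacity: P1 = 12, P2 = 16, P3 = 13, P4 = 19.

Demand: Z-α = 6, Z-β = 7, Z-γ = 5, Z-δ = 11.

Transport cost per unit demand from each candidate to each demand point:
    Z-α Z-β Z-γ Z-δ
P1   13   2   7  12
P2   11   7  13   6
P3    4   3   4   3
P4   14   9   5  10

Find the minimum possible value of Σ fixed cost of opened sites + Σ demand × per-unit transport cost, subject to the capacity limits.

311

Open {P2, P3}; cheapest assignment that respects the capacities:
  P2 (cap 16, load 16): Z-γ, Z-δ — cost 5×13 + 11×6 = 131
  P3 (cap 13, load 13): Z-α, Z-β — cost 6×4 + 7×3 = 45
  Shipping 176, fixed 135 → total 311.
  Any other capacity-feasible assignment to {P2, P3} ships for at least 176.
Compare {P3, P4}: its best feasible assignment gives total 315.
Compare {P1, P2, P3}: its best feasible assignment gives total 316.
Every other set of open sites that can feasibly serve all demand totals ≥ 315 even under its best assignment. Minimum: 311.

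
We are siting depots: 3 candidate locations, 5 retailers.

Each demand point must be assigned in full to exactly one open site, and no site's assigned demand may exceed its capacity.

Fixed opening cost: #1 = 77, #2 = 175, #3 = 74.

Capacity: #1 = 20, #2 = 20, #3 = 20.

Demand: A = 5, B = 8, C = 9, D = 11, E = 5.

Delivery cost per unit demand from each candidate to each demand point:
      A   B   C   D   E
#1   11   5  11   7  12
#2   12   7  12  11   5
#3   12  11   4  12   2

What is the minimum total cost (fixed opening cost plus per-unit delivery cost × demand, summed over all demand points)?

374

Open {#1, #3}; cheapest assignment that respects the capacities:
  #1 (cap 20, load 19): B, D — cost 8×5 + 11×7 = 117
  #3 (cap 20, load 19): A, C, E — cost 5×12 + 9×4 + 5×2 = 106
  Shipping 223, fixed 151 → total 374.
  Any other capacity-feasible assignment to {#1, #3} ships for at least 223.
Compare {#2, #3}: its best feasible assignment gives total 532.
Compare {#1, #2, #3}: its best feasible assignment gives total 549.
Every other set of open sites that can feasibly serve all demand totals ≥ 532 even under its best assignment. Minimum: 374.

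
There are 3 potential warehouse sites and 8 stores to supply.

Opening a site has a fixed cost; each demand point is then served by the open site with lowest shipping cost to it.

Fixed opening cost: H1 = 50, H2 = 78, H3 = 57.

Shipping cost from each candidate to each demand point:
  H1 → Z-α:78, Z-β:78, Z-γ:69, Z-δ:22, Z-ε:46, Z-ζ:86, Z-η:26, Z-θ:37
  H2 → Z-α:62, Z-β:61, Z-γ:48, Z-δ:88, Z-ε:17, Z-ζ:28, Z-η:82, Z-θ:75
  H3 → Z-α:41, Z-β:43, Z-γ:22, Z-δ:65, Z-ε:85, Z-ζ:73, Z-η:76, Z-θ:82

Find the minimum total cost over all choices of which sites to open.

417

Open {H1, H3}: assign each demand point to its cheapest open site.
  Z-α→H3 41, Z-β→H3 43, Z-γ→H3 22, Z-δ→H1 22, Z-ε→H1 46, Z-ζ→H3 73, Z-η→H1 26, Z-θ→H1 37
  shipping cost 310, fixed 107 → total 417.
Compare {H1, H2, H3}: shipping cost 236 + fixed 185 = 421.
Compare {H1, H2}: shipping cost 301 + fixed 128 = 429.
Compare {H1}: shipping cost 442 + fixed 50 = 492.
All other subsets cost ≥ 421. Minimum total cost: 417.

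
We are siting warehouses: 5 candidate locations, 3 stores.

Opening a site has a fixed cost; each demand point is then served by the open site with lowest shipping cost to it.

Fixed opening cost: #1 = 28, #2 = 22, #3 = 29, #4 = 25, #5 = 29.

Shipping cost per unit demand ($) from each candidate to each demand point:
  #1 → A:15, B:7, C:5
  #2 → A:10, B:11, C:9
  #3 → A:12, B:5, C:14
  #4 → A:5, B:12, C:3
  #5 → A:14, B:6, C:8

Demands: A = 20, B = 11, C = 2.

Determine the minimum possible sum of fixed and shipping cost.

215

Open {#3, #4}: assign each demand point to its cheapest open site.
  A→#4 20×5=100, B→#3 11×5=55, C→#4 2×3=6
  shipping cost 161, fixed 54 → total 215.
Compare {#4, #5}: shipping cost 172 + fixed 54 = 226.
Compare {#1, #4}: shipping cost 183 + fixed 53 = 236.
Compare {#2, #3, #4}: shipping cost 161 + fixed 76 = 237.
All other subsets cost ≥ 226. Minimum total cost: 215.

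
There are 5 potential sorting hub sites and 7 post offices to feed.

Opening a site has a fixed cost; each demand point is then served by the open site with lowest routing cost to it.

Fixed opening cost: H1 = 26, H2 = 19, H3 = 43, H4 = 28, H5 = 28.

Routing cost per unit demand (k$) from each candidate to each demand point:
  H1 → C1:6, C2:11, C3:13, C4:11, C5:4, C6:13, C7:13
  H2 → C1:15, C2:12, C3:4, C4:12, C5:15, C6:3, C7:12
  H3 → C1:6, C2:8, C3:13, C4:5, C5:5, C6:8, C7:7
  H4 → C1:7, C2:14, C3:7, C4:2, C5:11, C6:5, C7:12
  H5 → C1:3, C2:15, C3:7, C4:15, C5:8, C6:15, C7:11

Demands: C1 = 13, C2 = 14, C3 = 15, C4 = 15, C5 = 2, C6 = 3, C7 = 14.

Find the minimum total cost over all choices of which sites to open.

476

Open {H2, H3, H4, H5}: assign each demand point to its cheapest open site.
  C1→H5 13×3=39, C2→H3 14×8=112, C3→H2 15×4=60, C4→H4 15×2=30, C5→H3 2×5=10, C6→H2 3×3=9, C7→H3 14×7=98
  routing cost 358, fixed 118 → total 476.
Compare {H2, H3, H4}: routing cost 397 + fixed 90 = 487.
Compare {H2, H3, H5}: routing cost 403 + fixed 90 = 493.
Compare {H1, H2, H3, H4, H5}: routing cost 356 + fixed 144 = 500.
All other subsets cost ≥ 487. Minimum total cost: 476.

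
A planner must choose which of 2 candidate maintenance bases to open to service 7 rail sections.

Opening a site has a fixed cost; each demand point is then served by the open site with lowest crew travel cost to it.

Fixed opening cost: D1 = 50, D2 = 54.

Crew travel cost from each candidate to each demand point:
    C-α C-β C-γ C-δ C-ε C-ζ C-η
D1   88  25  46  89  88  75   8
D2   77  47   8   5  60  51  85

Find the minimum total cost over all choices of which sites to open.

Open {D1, D2}: assign each demand point to its cheapest open site.
  C-α→D2 77, C-β→D1 25, C-γ→D2 8, C-δ→D2 5, C-ε→D2 60, C-ζ→D2 51, C-η→D1 8
  crew travel cost 234, fixed 104 → total 338.
Compare {D2}: crew travel cost 333 + fixed 54 = 387.
Compare {D1}: crew travel cost 419 + fixed 50 = 469.

338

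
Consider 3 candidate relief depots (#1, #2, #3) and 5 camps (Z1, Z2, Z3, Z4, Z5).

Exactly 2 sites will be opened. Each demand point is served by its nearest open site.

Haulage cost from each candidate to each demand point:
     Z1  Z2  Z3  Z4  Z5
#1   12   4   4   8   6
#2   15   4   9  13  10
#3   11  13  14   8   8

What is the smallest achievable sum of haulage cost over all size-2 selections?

Open {#1, #3}.
  Z1→#3 11, Z2→#1 4, Z3→#1 4, Z4→#1 8, Z5→#1 6  ⇒ total 33.
Compare {#1, #2}: total 34.
Compare {#2, #3}: total 40.

33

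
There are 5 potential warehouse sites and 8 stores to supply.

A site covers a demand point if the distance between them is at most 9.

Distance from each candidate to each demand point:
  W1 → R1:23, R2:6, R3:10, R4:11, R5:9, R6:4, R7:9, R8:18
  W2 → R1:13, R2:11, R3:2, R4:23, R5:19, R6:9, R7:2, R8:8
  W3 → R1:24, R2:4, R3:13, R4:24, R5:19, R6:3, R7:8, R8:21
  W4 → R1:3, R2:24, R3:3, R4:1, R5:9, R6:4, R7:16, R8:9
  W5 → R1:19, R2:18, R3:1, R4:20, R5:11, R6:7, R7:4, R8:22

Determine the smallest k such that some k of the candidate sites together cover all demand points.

Coverage sets (demand points within 9 of each site):
  W1: {R2, R5, R6, R7}
  W2: {R3, R6, R7, R8}
  W3: {R2, R6, R7}
  W4: {R1, R3, R4, R5, R6, R8}
  W5: {R3, R6, R7}
No single site covers all 8 demand points.
But {W1, W4} covers everything, so the minimum is 2.

2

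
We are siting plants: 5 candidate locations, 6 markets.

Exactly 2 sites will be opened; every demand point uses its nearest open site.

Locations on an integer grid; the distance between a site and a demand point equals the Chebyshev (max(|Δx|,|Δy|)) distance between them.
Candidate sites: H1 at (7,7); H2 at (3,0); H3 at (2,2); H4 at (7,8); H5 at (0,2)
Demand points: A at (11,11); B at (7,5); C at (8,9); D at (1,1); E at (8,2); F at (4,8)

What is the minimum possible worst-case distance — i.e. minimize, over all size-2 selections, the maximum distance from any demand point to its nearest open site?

5

Open {H1, H2}.
  Farthest demand point is E at distance 5 (to H1); all others are ≤ 5.
With {H1, H3} the worst case is 5.
With {H1, H5} the worst case is 5.
No size-2 selection achieves below 5.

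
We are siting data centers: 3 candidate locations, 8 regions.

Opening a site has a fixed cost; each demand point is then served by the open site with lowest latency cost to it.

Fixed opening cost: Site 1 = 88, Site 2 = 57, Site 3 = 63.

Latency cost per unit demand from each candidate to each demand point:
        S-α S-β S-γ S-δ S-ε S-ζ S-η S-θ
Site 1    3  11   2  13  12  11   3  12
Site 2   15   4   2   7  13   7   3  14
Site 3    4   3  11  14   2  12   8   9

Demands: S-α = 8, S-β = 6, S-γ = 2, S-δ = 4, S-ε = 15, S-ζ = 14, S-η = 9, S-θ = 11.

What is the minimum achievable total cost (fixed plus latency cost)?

456

Open {Site 2, Site 3}: assign each demand point to its cheapest open site.
  S-α→Site 3 8×4=32, S-β→Site 3 6×3=18, S-γ→Site 2 2×2=4, S-δ→Site 2 4×7=28, S-ε→Site 3 15×2=30, S-ζ→Site 2 14×7=98, S-η→Site 2 9×3=27, S-θ→Site 3 11×9=99
  latency cost 336, fixed 120 → total 456.
Compare {Site 1, Site 2, Site 3}: latency cost 328 + fixed 208 = 536.
Compare {Site 1, Site 3}: latency cost 408 + fixed 151 = 559.
Compare {Site 3}: latency cost 497 + fixed 63 = 560.
All other subsets cost ≥ 536. Minimum total cost: 456.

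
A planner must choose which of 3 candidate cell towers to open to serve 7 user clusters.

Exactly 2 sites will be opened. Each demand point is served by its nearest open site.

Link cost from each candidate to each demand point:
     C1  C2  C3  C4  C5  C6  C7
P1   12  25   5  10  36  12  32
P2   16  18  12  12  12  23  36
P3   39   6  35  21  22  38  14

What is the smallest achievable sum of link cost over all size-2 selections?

Open {P1, P3}.
  C1→P1 12, C2→P3 6, C3→P1 5, C4→P1 10, C5→P3 22, C6→P1 12, C7→P3 14  ⇒ total 81.
Compare {P2, P3}: total 95.
Compare {P1, P2}: total 101.

81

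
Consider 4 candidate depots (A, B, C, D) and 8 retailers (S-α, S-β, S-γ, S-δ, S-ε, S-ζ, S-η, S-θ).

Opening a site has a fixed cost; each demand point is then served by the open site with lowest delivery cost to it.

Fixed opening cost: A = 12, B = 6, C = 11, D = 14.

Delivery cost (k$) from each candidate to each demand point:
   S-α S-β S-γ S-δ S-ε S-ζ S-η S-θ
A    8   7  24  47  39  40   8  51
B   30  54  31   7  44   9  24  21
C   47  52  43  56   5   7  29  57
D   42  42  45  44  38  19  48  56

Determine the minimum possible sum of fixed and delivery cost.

Open {A, B, C}: assign each demand point to its cheapest open site.
  S-α→A 8, S-β→A 7, S-γ→A 24, S-δ→B 7, S-ε→C 5, S-ζ→C 7, S-η→A 8, S-θ→B 21
  delivery cost 87, fixed 29 → total 116.
Compare {A, B, C, D}: delivery cost 87 + fixed 43 = 130.
Compare {A, B}: delivery cost 123 + fixed 18 = 141.
Compare {A, B, D}: delivery cost 122 + fixed 32 = 154.
All other subsets cost ≥ 130. Minimum total cost: 116.

116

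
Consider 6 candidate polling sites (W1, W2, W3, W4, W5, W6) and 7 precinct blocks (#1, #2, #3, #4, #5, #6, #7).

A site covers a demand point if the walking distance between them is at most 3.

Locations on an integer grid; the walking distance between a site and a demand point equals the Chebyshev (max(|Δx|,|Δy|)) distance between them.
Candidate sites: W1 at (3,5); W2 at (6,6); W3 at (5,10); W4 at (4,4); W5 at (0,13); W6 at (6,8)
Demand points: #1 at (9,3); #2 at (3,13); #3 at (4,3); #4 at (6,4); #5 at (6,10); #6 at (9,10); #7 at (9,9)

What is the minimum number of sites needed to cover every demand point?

3

Coverage sets (demand points within 3 of each site):
  W1: {#3, #4}
  W2: {#1, #3, #4, #7}
  W3: {#2, #5}
  W4: {#3, #4}
  W5: {#2}
  W6: {#5, #6, #7}
No 2 sites suffice: every size-2 union leaves at least one demand point uncovered.
But {W2, W3, W6} covers everything, so the minimum is 3.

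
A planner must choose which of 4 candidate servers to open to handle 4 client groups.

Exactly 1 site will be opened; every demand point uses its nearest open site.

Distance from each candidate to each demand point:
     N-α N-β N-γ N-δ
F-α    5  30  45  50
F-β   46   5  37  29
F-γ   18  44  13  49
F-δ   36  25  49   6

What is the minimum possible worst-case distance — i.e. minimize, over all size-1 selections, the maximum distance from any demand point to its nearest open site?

Open {F-β}.
  Farthest demand point is N-α at distance 46 (to F-β); all others are ≤ 46.
With {F-γ} the worst case is 49.
With {F-δ} the worst case is 49.
No size-1 selection achieves below 46.

46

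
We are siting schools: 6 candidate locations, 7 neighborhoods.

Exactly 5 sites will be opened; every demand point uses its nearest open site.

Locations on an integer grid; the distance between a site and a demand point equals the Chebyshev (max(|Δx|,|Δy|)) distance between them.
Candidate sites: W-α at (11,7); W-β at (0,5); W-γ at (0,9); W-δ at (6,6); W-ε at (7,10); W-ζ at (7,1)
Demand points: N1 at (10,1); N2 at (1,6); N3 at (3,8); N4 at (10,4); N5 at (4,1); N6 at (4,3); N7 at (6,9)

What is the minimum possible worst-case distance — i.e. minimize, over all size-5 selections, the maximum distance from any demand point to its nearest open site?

3

Open {W-α, W-β, W-γ, W-δ, W-ζ}.
  Farthest demand point is N1 at distance 3 (to W-ζ); all others are ≤ 3.
With {W-α, W-β, W-γ, W-ε, W-ζ} the worst case is 3.
With {W-α, W-β, W-δ, W-ε, W-ζ} the worst case is 3.
No size-5 selection achieves below 3.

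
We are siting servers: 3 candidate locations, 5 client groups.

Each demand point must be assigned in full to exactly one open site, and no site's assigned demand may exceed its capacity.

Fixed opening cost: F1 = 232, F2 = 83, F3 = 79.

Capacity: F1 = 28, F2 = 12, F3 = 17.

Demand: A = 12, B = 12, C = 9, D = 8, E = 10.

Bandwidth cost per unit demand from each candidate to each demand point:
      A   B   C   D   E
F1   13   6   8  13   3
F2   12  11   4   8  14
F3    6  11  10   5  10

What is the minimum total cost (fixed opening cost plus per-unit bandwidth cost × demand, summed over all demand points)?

Open {F1, F2, F3}; cheapest assignment that respects the capacities:
  F1 (cap 28, load 22): B, E — cost 12×6 + 10×3 = 102
  F2 (cap 12, load 12): A — cost 12×12 = 144
  F3 (cap 17, load 17): C, D — cost 9×10 + 8×5 = 130
  Shipping 376, fixed 394 → total 770.
  Any other capacity-feasible assignment to {F1, F2, F3} ships for at least 376.
Total demand is 51 and no other set of sites has combined capacity ≥ 51, so {F1, F2, F3} is the only feasible choice of open sites. Minimum: 770.

770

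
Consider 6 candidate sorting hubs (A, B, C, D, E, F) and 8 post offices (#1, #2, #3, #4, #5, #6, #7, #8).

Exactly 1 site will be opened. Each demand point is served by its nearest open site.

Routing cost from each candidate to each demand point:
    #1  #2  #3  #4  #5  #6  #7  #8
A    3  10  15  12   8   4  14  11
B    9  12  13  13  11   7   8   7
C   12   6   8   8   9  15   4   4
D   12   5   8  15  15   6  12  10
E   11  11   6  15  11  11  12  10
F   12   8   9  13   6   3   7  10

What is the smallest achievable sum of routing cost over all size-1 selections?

66

Open {C}.
  #1→C 12, #2→C 6, #3→C 8, #4→C 8, #5→C 9, #6→C 15, #7→C 4, #8→C 4  ⇒ total 66.
Compare {F}: total 68.
Compare {A}: total 77.
No size-1 selection does better; minimum is 66.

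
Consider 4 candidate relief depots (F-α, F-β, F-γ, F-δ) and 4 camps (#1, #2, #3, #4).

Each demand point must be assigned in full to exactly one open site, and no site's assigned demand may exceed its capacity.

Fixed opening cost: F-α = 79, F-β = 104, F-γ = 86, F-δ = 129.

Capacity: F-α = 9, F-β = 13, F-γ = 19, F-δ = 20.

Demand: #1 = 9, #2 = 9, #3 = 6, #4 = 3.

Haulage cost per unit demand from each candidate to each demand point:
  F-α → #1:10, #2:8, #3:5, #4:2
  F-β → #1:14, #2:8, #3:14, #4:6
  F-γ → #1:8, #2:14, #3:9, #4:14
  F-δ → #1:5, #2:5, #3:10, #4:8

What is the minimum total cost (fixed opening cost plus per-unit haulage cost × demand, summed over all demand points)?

334

Open {F-α, F-δ}; cheapest assignment that respects the capacities:
  F-α (cap 9, load 9): #3, #4 — cost 6×5 + 3×2 = 36
  F-δ (cap 20, load 18): #1, #2 — cost 9×5 + 9×5 = 90
  Shipping 126, fixed 208 → total 334.
  Any other capacity-feasible assignment to {F-α, F-δ} ships for at least 126.
Compare {F-α, F-γ}: its best feasible assignment gives total 399.
Compare {F-γ, F-δ}: its best feasible assignment gives total 401.
Every other set of open sites that can feasibly serve all demand totals ≥ 399 even under its best assignment. Minimum: 334.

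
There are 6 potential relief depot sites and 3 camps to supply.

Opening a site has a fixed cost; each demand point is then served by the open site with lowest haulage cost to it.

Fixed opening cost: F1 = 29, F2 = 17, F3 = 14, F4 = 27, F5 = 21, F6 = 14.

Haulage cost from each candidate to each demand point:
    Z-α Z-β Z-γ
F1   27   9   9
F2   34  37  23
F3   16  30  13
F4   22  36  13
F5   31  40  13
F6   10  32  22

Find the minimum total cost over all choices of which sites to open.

Open {F1, F6}: assign each demand point to its cheapest open site.
  Z-α→F6 10, Z-β→F1 9, Z-γ→F1 9
  haulage cost 28, fixed 43 → total 71.
Compare {F3}: haulage cost 59 + fixed 14 = 73.
Compare {F1}: haulage cost 45 + fixed 29 = 74.
Compare {F1, F3}: haulage cost 34 + fixed 43 = 77.
All other subsets cost ≥ 73. Minimum total cost: 71.

71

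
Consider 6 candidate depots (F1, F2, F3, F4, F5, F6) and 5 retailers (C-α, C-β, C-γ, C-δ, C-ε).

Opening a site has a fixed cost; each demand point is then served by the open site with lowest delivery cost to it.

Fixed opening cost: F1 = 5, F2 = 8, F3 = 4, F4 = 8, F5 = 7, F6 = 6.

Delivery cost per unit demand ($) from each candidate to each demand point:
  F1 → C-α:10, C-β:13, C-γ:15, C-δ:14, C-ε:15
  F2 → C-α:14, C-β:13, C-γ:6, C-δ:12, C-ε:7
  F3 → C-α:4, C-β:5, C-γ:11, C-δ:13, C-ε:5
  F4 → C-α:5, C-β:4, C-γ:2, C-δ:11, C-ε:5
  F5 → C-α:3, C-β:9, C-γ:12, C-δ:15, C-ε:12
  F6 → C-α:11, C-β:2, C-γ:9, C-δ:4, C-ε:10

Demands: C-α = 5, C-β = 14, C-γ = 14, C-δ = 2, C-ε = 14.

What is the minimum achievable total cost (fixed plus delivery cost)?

Open {F4, F5, F6}: assign each demand point to its cheapest open site.
  C-α→F5 5×3=15, C-β→F6 14×2=28, C-γ→F4 14×2=28, C-δ→F6 2×4=8, C-ε→F4 14×5=70
  delivery cost 149, fixed 21 → total 170.
Compare {F3, F4, F6}: delivery cost 154 + fixed 18 = 172.
Compare {F4, F6}: delivery cost 159 + fixed 14 = 173.
Compare {F3, F4, F5, F6}: delivery cost 149 + fixed 25 = 174.
All other subsets cost ≥ 172. Minimum total cost: 170.

170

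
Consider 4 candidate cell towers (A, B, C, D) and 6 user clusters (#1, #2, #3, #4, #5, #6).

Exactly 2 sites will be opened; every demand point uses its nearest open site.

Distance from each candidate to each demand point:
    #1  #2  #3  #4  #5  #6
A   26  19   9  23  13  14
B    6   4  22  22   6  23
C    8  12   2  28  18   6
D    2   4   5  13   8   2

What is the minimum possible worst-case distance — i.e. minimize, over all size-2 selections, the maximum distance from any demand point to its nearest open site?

Open {A, D}.
  Farthest demand point is #4 at distance 13 (to D); all others are ≤ 13.
With {B, D} the worst case is 13.
With {C, D} the worst case is 13.
No size-2 selection achieves below 13.

13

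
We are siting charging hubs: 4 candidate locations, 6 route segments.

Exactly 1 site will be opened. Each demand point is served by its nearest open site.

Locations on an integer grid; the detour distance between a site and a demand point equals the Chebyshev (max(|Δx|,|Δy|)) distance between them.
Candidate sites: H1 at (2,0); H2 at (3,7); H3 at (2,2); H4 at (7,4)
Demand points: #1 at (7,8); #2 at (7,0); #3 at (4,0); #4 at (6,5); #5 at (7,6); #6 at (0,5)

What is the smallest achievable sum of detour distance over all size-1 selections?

Open {H4}.
  #1→H4 4, #2→H4 4, #3→H4 4, #4→H4 1, #5→H4 2, #6→H4 7  ⇒ total 22.
Compare {H3}: total 25.
Compare {H2}: total 28.
No size-1 selection does better; minimum is 22.

22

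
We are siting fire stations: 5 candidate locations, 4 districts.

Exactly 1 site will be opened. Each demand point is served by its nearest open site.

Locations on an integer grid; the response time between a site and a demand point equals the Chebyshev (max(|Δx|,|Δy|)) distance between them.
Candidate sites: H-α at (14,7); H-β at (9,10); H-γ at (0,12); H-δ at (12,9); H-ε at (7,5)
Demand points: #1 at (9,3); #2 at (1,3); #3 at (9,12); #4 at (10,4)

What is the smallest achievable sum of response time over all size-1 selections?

Open {H-ε}.
  #1→H-ε 2, #2→H-ε 6, #3→H-ε 7, #4→H-ε 3  ⇒ total 18.
Compare {H-β}: total 23.
Compare {H-δ}: total 25.
No size-1 selection does better; minimum is 18.

18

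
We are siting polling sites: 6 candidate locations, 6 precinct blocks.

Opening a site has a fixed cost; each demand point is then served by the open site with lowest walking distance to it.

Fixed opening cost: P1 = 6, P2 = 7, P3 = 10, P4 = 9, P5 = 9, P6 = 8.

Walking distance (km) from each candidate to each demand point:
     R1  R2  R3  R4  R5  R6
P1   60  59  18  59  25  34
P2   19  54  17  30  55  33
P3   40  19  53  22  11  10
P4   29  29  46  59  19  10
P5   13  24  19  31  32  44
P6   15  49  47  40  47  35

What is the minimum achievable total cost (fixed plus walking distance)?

113

Open {P3, P5}: assign each demand point to its cheapest open site.
  R1→P5 13, R2→P3 19, R3→P5 19, R4→P3 22, R5→P3 11, R6→P3 10
  walking distance 94, fixed 19 → total 113.
Compare {P2, P3}: walking distance 98 + fixed 17 = 115.
Compare {P1, P3, P5}: walking distance 93 + fixed 25 = 118.
Compare {P2, P3, P5}: walking distance 92 + fixed 26 = 118.
All other subsets cost ≥ 115. Minimum total cost: 113.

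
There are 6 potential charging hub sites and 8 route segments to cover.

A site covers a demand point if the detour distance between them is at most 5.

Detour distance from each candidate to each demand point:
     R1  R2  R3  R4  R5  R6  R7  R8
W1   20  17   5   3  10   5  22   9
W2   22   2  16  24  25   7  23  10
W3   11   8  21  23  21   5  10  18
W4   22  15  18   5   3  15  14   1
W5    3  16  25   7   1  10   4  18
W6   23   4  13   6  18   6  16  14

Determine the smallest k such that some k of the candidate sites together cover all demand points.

4

Coverage sets (demand points within 5 of each site):
  W1: {R3, R4, R6}
  W2: {R2}
  W3: {R6}
  W4: {R4, R5, R8}
  W5: {R1, R5, R7}
  W6: {R2}
No 3 sites suffice: every size-3 union leaves at least one demand point uncovered.
But {W1, W2, W4, W5} covers everything, so the minimum is 4.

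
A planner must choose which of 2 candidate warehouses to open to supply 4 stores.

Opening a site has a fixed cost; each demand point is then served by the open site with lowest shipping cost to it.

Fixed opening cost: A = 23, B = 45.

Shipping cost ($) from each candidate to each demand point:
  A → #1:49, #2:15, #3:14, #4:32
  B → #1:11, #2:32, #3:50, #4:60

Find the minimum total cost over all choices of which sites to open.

133

Open {A}: assign each demand point to its cheapest open site.
  #1→A 49, #2→A 15, #3→A 14, #4→A 32
  shipping cost 110, fixed 23 → total 133.
Compare {A, B}: shipping cost 72 + fixed 68 = 140.
Compare {B}: shipping cost 153 + fixed 45 = 198.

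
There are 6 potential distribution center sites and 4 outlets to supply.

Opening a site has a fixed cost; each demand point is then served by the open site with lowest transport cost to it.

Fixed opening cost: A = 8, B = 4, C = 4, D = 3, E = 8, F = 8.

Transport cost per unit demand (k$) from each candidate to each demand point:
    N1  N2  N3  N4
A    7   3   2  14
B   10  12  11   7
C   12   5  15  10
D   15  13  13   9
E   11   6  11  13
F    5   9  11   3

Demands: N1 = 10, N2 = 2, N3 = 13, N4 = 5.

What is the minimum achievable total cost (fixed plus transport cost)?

Open {A, F}: assign each demand point to its cheapest open site.
  N1→F 10×5=50, N2→A 2×3=6, N3→A 13×2=26, N4→F 5×3=15
  transport cost 97, fixed 16 → total 113.
Compare {A, D, F}: transport cost 97 + fixed 19 = 116.
Compare {A, B, F}: transport cost 97 + fixed 20 = 117.
Compare {A, C, F}: transport cost 97 + fixed 20 = 117.
All other subsets cost ≥ 116. Minimum total cost: 113.

113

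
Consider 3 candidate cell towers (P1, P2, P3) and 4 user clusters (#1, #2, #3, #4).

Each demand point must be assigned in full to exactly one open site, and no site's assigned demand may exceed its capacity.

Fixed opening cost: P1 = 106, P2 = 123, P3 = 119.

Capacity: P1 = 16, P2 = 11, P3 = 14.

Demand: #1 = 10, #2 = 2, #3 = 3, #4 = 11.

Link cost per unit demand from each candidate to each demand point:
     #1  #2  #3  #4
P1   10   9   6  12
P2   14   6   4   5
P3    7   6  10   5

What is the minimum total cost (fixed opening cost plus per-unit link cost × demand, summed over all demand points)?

Open {P1, P3}; cheapest assignment that respects the capacities:
  P1 (cap 16, load 13): #1, #3 — cost 10×10 + 3×6 = 118
  P3 (cap 14, load 13): #2, #4 — cost 2×6 + 11×5 = 67
  Shipping 185, fixed 225 → total 410.
  Any other capacity-feasible assignment to {P1, P3} ships for at least 185.
Compare {P1, P2}: its best feasible assignment gives total 420.
Compare {P1, P2, P3}: its best feasible assignment gives total 503.
Every other set of open sites that can feasibly serve all demand totals ≥ 420 even under its best assignment. Minimum: 410.

410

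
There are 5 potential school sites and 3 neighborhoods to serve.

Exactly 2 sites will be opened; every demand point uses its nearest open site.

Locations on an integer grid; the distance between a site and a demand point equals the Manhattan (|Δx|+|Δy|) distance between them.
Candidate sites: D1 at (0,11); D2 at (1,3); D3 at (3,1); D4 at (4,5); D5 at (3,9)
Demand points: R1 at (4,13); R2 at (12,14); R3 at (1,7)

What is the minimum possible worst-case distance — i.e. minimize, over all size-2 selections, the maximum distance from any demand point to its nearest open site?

Open {D1, D5}.
  Farthest demand point is R2 at distance 14 (to D5); all others are ≤ 14.
With {D2, D5} the worst case is 14.
With {D3, D5} the worst case is 14.
No size-2 selection achieves below 14.

14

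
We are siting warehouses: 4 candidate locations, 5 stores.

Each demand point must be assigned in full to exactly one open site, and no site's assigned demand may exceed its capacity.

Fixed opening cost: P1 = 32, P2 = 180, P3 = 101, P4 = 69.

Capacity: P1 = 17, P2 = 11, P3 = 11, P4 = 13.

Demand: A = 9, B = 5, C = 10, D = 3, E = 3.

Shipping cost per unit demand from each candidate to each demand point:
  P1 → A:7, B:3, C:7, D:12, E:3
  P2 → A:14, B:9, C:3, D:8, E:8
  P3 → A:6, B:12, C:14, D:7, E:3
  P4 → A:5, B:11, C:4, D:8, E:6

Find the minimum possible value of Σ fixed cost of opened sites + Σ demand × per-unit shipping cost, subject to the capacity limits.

252

Open {P1, P4}; cheapest assignment that respects the capacities:
  P1 (cap 17, load 17): A, B, E — cost 9×7 + 5×3 + 3×3 = 87
  P4 (cap 13, load 13): C, D — cost 10×4 + 3×8 = 64
  Shipping 151, fixed 101 → total 252.
  Any other capacity-feasible assignment to {P1, P4} ships for at least 151.
Compare {P1, P3, P4}: its best feasible assignment gives total 344.
Compare {P1, P2, P4}: its best feasible assignment gives total 404.
Every other set of open sites that can feasibly serve all demand totals ≥ 344 even under its best assignment. Minimum: 252.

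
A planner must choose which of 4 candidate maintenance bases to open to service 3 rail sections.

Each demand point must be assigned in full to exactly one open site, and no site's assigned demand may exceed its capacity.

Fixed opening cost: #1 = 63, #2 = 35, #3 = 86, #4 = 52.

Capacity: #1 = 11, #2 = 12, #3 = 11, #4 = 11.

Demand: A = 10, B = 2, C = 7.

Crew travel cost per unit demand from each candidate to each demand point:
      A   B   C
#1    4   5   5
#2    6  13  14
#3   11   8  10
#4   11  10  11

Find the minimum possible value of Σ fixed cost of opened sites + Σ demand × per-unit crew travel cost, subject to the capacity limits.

203

Open {#1, #2}; cheapest assignment that respects the capacities:
  #1 (cap 11, load 9): B, C — cost 2×5 + 7×5 = 45
  #2 (cap 12, load 10): A — cost 10×6 = 60
  Shipping 105, fixed 98 → total 203.
  Any other capacity-feasible assignment to {#1, #2} ships for at least 105.
Compare {#2, #4}: its best feasible assignment gives total 244.
Compare {#1, #4}: its best feasible assignment gives total 252.
Every other set of open sites that can feasibly serve all demand totals ≥ 244 even under its best assignment. Minimum: 203.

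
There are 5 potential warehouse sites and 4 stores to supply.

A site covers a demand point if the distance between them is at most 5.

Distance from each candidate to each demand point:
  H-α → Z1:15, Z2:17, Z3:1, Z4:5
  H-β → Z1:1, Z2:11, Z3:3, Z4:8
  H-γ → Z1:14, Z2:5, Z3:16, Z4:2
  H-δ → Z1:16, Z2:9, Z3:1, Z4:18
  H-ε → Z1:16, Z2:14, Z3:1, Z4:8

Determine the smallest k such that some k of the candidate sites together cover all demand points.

2

Coverage sets (demand points within 5 of each site):
  H-α: {Z3, Z4}
  H-β: {Z1, Z3}
  H-γ: {Z2, Z4}
  H-δ: {Z3}
  H-ε: {Z3}
No single site covers all 4 demand points.
But {H-β, H-γ} covers everything, so the minimum is 2.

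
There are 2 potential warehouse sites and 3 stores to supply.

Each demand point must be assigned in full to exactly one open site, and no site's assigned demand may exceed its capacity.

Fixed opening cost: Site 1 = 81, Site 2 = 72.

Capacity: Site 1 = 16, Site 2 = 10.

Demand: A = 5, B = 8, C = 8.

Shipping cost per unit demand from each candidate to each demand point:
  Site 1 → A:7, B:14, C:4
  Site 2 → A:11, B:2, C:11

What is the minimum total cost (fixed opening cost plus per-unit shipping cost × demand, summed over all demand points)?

Open {Site 1, Site 2}; cheapest assignment that respects the capacities:
  Site 1 (cap 16, load 13): A, C — cost 5×7 + 8×4 = 67
  Site 2 (cap 10, load 8): B — cost 8×2 = 16
  Shipping 83, fixed 153 → total 236.
  Any other capacity-feasible assignment to {Site 1, Site 2} ships for at least 83.
Total demand is 21 and no other set of sites has combined capacity ≥ 21, so {Site 1, Site 2} is the only feasible choice of open sites. Minimum: 236.

236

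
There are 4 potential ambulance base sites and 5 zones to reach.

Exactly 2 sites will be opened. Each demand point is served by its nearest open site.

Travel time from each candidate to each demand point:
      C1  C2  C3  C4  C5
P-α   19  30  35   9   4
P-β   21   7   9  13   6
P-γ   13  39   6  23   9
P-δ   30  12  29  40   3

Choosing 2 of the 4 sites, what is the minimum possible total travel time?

Open {P-β, P-γ}.
  C1→P-γ 13, C2→P-β 7, C3→P-γ 6, C4→P-β 13, C5→P-β 6  ⇒ total 45.
Compare {P-α, P-β}: total 48.
Compare {P-β, P-δ}: total 53.
No size-2 selection does better; minimum is 45.

45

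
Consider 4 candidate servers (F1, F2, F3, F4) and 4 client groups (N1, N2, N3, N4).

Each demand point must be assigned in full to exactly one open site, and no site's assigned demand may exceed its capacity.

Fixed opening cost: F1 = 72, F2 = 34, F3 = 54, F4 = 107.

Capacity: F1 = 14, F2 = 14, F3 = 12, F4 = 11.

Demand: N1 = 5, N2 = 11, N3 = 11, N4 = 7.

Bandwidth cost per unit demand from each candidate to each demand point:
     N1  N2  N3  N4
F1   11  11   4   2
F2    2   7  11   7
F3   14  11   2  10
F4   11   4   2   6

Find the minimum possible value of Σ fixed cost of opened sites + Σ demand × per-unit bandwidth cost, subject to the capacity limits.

Open {F2, F3, F4}; cheapest assignment that respects the capacities:
  F2 (cap 14, load 12): N1, N4 — cost 5×2 + 7×7 = 59
  F3 (cap 12, load 11): N3 — cost 11×2 = 22
  F4 (cap 11, load 11): N2 — cost 11×4 = 44
  Shipping 125, fixed 195 → total 320.
  Any other capacity-feasible assignment to {F2, F3, F4} ships for at least 125.
Compare {F1, F2, F3}: its best feasible assignment gives total 328.
Compare {F1, F2, F3, F4}: its best feasible assignment gives total 357.
Every other set of open sites that can feasibly serve all demand totals ≥ 328 even under its best assignment. Minimum: 320.

320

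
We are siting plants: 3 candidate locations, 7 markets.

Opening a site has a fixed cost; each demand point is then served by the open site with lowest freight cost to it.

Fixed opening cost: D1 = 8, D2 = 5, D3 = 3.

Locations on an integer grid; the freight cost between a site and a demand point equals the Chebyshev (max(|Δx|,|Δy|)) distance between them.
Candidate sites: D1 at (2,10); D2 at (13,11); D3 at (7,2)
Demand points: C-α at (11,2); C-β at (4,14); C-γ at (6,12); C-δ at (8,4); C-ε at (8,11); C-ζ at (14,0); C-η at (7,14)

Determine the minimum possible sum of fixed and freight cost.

Open {D1, D3}: assign each demand point to its cheapest open site.
  C-α→D3 4, C-β→D1 4, C-γ→D1 4, C-δ→D3 2, C-ε→D1 6, C-ζ→D3 7, C-η→D1 5
  freight cost 32, fixed 11 → total 43.
Compare {D1, D2, D3}: freight cost 31 + fixed 16 = 47.
Compare {D2, D3}: freight cost 40 + fixed 8 = 48.
Compare {D1}: freight cost 46 + fixed 8 = 54.
All other subsets cost ≥ 47. Minimum total cost: 43.

43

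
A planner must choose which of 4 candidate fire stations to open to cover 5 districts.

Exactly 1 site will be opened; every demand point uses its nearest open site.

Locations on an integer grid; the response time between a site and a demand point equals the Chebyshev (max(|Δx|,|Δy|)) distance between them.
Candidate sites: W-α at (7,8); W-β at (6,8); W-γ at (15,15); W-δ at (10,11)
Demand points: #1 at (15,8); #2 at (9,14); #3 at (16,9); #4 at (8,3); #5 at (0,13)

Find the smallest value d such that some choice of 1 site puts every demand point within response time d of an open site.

Open {W-α}.
  Farthest demand point is #3 at response time 9 (to W-α); all others are ≤ 9.
With {W-β} the worst case is 10.
With {W-δ} the worst case is 10.
No size-1 selection achieves below 9.

9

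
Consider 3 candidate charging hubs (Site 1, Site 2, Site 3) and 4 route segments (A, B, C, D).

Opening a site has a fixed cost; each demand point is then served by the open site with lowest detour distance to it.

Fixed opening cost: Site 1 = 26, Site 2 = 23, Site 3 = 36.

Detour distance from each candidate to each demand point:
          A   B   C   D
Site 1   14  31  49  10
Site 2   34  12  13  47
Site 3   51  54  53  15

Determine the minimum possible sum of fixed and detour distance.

Open {Site 1, Site 2}: assign each demand point to its cheapest open site.
  A→Site 1 14, B→Site 2 12, C→Site 2 13, D→Site 1 10
  detour distance 49, fixed 49 → total 98.
Compare {Site 2}: detour distance 106 + fixed 23 = 129.
Compare {Site 1}: detour distance 104 + fixed 26 = 130.
Compare {Site 2, Site 3}: detour distance 74 + fixed 59 = 133.
All other subsets cost ≥ 129. Minimum total cost: 98.

98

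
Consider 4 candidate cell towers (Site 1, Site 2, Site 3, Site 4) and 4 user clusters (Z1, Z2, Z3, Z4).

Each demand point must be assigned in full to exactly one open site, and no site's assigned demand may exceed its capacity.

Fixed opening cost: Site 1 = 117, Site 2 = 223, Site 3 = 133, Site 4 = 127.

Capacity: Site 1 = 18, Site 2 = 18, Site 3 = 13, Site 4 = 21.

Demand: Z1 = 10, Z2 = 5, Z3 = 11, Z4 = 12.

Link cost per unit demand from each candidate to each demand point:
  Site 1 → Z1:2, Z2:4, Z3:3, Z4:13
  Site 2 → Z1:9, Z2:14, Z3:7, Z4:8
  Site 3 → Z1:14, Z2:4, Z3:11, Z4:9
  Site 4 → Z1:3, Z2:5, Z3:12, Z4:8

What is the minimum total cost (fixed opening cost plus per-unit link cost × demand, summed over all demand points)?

568

Open {Site 1, Site 3, Site 4}; cheapest assignment that respects the capacities:
  Site 1 (cap 18, load 16): Z2, Z3 — cost 5×4 + 11×3 = 53
  Site 3 (cap 13, load 12): Z4 — cost 12×9 = 108
  Site 4 (cap 21, load 10): Z1 — cost 10×3 = 30
  Shipping 191, fixed 377 → total 568.
  Any other capacity-feasible assignment to {Site 1, Site 3, Site 4} ships for at least 191.
Compare {Site 1, Site 4}: its best feasible assignment gives total 582.
Compare {Site 1, Site 2, Site 4}: its best feasible assignment gives total 646.
Every other set of open sites that can feasibly serve all demand totals ≥ 582 even under its best assignment. Minimum: 568.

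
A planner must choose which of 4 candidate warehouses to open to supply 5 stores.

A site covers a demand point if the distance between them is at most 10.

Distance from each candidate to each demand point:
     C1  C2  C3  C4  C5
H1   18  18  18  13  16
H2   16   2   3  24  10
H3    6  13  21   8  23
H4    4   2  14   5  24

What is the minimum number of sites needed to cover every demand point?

Coverage sets (demand points within 10 of each site):
  H1: {}
  H2: {C2, C3, C5}
  H3: {C1, C4}
  H4: {C1, C2, C4}
No single site covers all 5 demand points.
But {H2, H3} covers everything, so the minimum is 2.

2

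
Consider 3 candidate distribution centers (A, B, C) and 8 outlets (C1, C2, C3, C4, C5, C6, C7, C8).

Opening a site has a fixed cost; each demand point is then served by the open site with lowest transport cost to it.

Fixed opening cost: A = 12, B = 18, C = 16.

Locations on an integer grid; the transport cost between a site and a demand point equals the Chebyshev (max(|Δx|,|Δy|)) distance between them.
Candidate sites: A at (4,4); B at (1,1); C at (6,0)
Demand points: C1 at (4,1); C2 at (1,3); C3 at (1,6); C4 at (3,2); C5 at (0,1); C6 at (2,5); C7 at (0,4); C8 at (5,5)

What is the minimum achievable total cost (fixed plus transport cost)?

34

Open {A}: assign each demand point to its cheapest open site.
  C1→A 3, C2→A 3, C3→A 3, C4→A 2, C5→A 4, C6→A 2, C7→A 4, C8→A 1
  transport cost 22, fixed 12 → total 34.
Compare {B}: transport cost 24 + fixed 18 = 42.
Compare {A, B}: transport cost 17 + fixed 30 = 47.
Compare {A, C}: transport cost 21 + fixed 28 = 49.
All other subsets cost ≥ 42. Minimum total cost: 34.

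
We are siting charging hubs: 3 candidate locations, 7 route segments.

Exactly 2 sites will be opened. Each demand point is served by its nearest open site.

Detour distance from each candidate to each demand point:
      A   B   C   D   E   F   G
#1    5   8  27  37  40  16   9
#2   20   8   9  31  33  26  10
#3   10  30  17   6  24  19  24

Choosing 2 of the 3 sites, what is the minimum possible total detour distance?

85

Open {#1, #3}.
  A→#1 5, B→#1 8, C→#3 17, D→#3 6, E→#3 24, F→#1 16, G→#1 9  ⇒ total 85.
Compare {#2, #3}: total 86.
Compare {#1, #2}: total 111.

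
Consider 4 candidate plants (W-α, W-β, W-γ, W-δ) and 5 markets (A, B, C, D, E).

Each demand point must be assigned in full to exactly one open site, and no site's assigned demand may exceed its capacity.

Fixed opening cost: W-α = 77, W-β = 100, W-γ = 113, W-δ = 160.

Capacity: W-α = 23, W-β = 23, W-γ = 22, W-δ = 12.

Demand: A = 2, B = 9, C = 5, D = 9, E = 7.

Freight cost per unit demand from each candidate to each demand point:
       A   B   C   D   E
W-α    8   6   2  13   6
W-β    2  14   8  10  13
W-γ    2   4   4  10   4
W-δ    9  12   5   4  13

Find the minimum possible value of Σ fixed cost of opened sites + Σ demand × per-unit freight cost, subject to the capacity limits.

Open {W-α, W-γ}; cheapest assignment that respects the capacities:
  W-α (cap 23, load 12): C, E — cost 5×2 + 7×6 = 52
  W-γ (cap 22, load 20): A, B, D — cost 2×2 + 9×4 + 9×10 = 130
  Shipping 182, fixed 190 → total 372.
  Any other capacity-feasible assignment to {W-α, W-γ} ships for at least 182.
Compare {W-α, W-β}: its best feasible assignment gives total 377.
Compare {W-β, W-γ}: its best feasible assignment gives total 391.
Every other set of open sites that can feasibly serve all demand totals ≥ 377 even under its best assignment. Minimum: 372.

372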